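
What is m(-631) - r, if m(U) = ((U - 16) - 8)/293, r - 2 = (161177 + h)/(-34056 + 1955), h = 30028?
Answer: 16185724/9405593 ≈ 1.7209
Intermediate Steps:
r = -127003/32101 (r = 2 + (161177 + 30028)/(-34056 + 1955) = 2 + 191205/(-32101) = 2 + 191205*(-1/32101) = 2 - 191205/32101 = -127003/32101 ≈ -3.9564)
m(U) = -24/293 + U/293 (m(U) = ((-16 + U) - 8)*(1/293) = (-24 + U)*(1/293) = -24/293 + U/293)
m(-631) - r = (-24/293 + (1/293)*(-631)) - 1*(-127003/32101) = (-24/293 - 631/293) + 127003/32101 = -655/293 + 127003/32101 = 16185724/9405593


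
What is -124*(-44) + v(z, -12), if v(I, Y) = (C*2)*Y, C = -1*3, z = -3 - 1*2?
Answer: 5528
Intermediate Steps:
z = -5 (z = -3 - 2 = -5)
C = -3
v(I, Y) = -6*Y (v(I, Y) = (-3*2)*Y = -6*Y)
-124*(-44) + v(z, -12) = -124*(-44) - 6*(-12) = 5456 + 72 = 5528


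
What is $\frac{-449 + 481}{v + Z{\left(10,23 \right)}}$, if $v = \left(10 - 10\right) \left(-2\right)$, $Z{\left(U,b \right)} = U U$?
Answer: $\frac{8}{25} \approx 0.32$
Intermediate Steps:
$Z{\left(U,b \right)} = U^{2}$
$v = 0$ ($v = 0 \left(-2\right) = 0$)
$\frac{-449 + 481}{v + Z{\left(10,23 \right)}} = \frac{-449 + 481}{0 + 10^{2}} = \frac{32}{0 + 100} = \frac{32}{100} = 32 \cdot \frac{1}{100} = \frac{8}{25}$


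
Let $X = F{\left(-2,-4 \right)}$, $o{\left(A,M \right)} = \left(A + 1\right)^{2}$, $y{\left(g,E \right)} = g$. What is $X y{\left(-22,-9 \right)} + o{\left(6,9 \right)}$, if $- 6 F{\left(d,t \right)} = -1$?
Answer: $\frac{136}{3} \approx 45.333$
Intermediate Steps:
$F{\left(d,t \right)} = \frac{1}{6}$ ($F{\left(d,t \right)} = \left(- \frac{1}{6}\right) \left(-1\right) = \frac{1}{6}$)
$o{\left(A,M \right)} = \left(1 + A\right)^{2}$
$X = \frac{1}{6} \approx 0.16667$
$X y{\left(-22,-9 \right)} + o{\left(6,9 \right)} = \frac{1}{6} \left(-22\right) + \left(1 + 6\right)^{2} = - \frac{11}{3} + 7^{2} = - \frac{11}{3} + 49 = \frac{136}{3}$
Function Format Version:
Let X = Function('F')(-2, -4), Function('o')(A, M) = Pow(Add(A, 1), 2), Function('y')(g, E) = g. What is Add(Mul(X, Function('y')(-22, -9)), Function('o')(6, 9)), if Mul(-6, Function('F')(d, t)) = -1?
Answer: Rational(136, 3) ≈ 45.333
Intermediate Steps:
Function('F')(d, t) = Rational(1, 6) (Function('F')(d, t) = Mul(Rational(-1, 6), -1) = Rational(1, 6))
Function('o')(A, M) = Pow(Add(1, A), 2)
X = Rational(1, 6) ≈ 0.16667
Add(Mul(X, Function('y')(-22, -9)), Function('o')(6, 9)) = Add(Mul(Rational(1, 6), -22), Pow(Add(1, 6), 2)) = Add(Rational(-11, 3), Pow(7, 2)) = Add(Rational(-11, 3), 49) = Rational(136, 3)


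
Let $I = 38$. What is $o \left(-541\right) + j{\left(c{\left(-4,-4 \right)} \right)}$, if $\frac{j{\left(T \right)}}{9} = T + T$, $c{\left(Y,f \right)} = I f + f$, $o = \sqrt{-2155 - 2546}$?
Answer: $-2808 - 541 i \sqrt{4701} \approx -2808.0 - 37093.0 i$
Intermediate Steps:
$o = i \sqrt{4701}$ ($o = \sqrt{-4701} = i \sqrt{4701} \approx 68.564 i$)
$c{\left(Y,f \right)} = 39 f$ ($c{\left(Y,f \right)} = 38 f + f = 39 f$)
$j{\left(T \right)} = 18 T$ ($j{\left(T \right)} = 9 \left(T + T\right) = 9 \cdot 2 T = 18 T$)
$o \left(-541\right) + j{\left(c{\left(-4,-4 \right)} \right)} = i \sqrt{4701} \left(-541\right) + 18 \cdot 39 \left(-4\right) = - 541 i \sqrt{4701} + 18 \left(-156\right) = - 541 i \sqrt{4701} - 2808 = -2808 - 541 i \sqrt{4701}$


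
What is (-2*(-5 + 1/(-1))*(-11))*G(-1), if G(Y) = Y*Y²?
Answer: 132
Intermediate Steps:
G(Y) = Y³
(-2*(-5 + 1/(-1))*(-11))*G(-1) = (-2*(-5 + 1/(-1))*(-11))*(-1)³ = (-2*(-5 - 1)*(-11))*(-1) = (-2*(-6)*(-11))*(-1) = (12*(-11))*(-1) = -132*(-1) = 132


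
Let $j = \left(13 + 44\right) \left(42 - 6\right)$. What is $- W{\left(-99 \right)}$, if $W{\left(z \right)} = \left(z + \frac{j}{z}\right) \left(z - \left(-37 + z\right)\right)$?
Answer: $\frac{48729}{11} \approx 4429.9$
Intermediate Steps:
$j = 2052$ ($j = 57 \cdot 36 = 2052$)
$W{\left(z \right)} = 37 z + \frac{75924}{z}$ ($W{\left(z \right)} = \left(z + \frac{2052}{z}\right) \left(z - \left(-37 + z\right)\right) = \left(z + \frac{2052}{z}\right) 37 = 37 z + \frac{75924}{z}$)
$- W{\left(-99 \right)} = - (37 \left(-99\right) + \frac{75924}{-99}) = - (-3663 + 75924 \left(- \frac{1}{99}\right)) = - (-3663 - \frac{8436}{11}) = \left(-1\right) \left(- \frac{48729}{11}\right) = \frac{48729}{11}$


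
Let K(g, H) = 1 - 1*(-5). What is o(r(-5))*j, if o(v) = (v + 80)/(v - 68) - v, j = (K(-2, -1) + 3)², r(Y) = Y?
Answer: 23490/73 ≈ 321.78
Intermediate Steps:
K(g, H) = 6 (K(g, H) = 1 + 5 = 6)
j = 81 (j = (6 + 3)² = 9² = 81)
o(v) = -v + (80 + v)/(-68 + v) (o(v) = (80 + v)/(-68 + v) - v = -v + (80 + v)/(-68 + v))
o(r(-5))*j = ((80 - 1*(-5)² + 69*(-5))/(-68 - 5))*81 = ((80 - 1*25 - 345)/(-73))*81 = -(80 - 25 - 345)/73*81 = -1/73*(-290)*81 = (290/73)*81 = 23490/73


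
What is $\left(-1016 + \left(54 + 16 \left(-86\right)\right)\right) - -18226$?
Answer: $15888$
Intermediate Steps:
$\left(-1016 + \left(54 + 16 \left(-86\right)\right)\right) - -18226 = \left(-1016 + \left(54 - 1376\right)\right) + 18226 = \left(-1016 - 1322\right) + 18226 = -2338 + 18226 = 15888$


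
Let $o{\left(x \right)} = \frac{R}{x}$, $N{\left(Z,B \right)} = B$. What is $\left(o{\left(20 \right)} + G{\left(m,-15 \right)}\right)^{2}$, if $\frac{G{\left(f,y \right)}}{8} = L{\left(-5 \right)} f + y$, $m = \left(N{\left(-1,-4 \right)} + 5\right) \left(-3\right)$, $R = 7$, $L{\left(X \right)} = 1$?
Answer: $\frac{8254129}{400} \approx 20635.0$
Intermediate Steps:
$o{\left(x \right)} = \frac{7}{x}$
$m = -3$ ($m = \left(-4 + 5\right) \left(-3\right) = 1 \left(-3\right) = -3$)
$G{\left(f,y \right)} = 8 f + 8 y$ ($G{\left(f,y \right)} = 8 \left(1 f + y\right) = 8 \left(f + y\right) = 8 f + 8 y$)
$\left(o{\left(20 \right)} + G{\left(m,-15 \right)}\right)^{2} = \left(\frac{7}{20} + \left(8 \left(-3\right) + 8 \left(-15\right)\right)\right)^{2} = \left(7 \cdot \frac{1}{20} - 144\right)^{2} = \left(\frac{7}{20} - 144\right)^{2} = \left(- \frac{2873}{20}\right)^{2} = \frac{8254129}{400}$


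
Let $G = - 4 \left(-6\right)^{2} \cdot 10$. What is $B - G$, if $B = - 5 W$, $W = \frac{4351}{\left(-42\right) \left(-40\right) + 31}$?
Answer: $\frac{2442085}{1711} \approx 1427.3$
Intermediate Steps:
$G = -1440$ ($G = \left(-4\right) 36 \cdot 10 = \left(-144\right) 10 = -1440$)
$W = \frac{4351}{1711}$ ($W = \frac{4351}{1680 + 31} = \frac{4351}{1711} \approx 2.543$)
$B = - \frac{21755}{1711}$ ($B = \left(-5\right) \frac{4351}{1711} = - \frac{21755}{1711} \approx -12.715$)
$B - G = - \frac{21755}{1711} - -1440 = - \frac{21755}{1711} + 1440 = \frac{2442085}{1711}$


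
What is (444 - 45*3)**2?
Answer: 95481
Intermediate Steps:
(444 - 45*3)**2 = (444 - 135)**2 = 309**2 = 95481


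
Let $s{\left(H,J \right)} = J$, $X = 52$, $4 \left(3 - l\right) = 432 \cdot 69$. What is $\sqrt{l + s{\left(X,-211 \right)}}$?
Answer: $2 i \sqrt{1915} \approx 87.521 i$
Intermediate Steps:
$l = -7449$ ($l = 3 - \frac{432 \cdot 69}{4} = 3 - 7452 = -7449$)
$\sqrt{l + s{\left(X,-211 \right)}} = \sqrt{-7449 - 211} = \sqrt{-7660} = 2 i \sqrt{1915}$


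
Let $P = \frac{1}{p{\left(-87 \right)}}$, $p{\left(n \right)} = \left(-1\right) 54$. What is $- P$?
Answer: $\frac{1}{54} \approx 0.018519$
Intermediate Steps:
$p{\left(n \right)} = -54$
$P = - \frac{1}{54}$ ($P = \frac{1}{-54} = - \frac{1}{54} \approx -0.018519$)
$- P = \left(-1\right) \left(- \frac{1}{54}\right) = \frac{1}{54}$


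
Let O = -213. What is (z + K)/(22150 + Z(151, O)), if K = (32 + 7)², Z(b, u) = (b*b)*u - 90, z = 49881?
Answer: -51402/4834553 ≈ -0.010632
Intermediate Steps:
Z(b, u) = -90 + u*b² (Z(b, u) = b²*u - 90 = u*b² - 90 = -90 + u*b²)
K = 1521 (K = 39² = 1521)
(z + K)/(22150 + Z(151, O)) = (49881 + 1521)/(22150 + (-90 - 213*151²)) = 51402/(22150 + (-90 - 213*22801)) = 51402/(22150 + (-90 - 4856613)) = 51402/(22150 - 4856703) = 51402/(-4834553) = 51402*(-1/4834553) = -51402/4834553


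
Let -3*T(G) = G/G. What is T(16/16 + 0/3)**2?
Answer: 1/9 ≈ 0.11111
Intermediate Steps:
T(G) = -1/3 (T(G) = -G/(3*G) = -1/3*1 = -1/3)
T(16/16 + 0/3)**2 = (-1/3)**2 = 1/9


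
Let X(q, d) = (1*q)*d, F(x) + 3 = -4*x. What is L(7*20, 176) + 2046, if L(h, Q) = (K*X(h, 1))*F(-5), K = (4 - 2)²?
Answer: 11566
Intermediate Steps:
F(x) = -3 - 4*x
X(q, d) = d*q (X(q, d) = q*d = d*q)
K = 4 (K = 2² = 4)
L(h, Q) = 68*h (L(h, Q) = (4*(1*h))*(-3 - 4*(-5)) = (4*h)*(-3 + 20) = (4*h)*17 = 68*h)
L(7*20, 176) + 2046 = 68*(7*20) + 2046 = 68*140 + 2046 = 9520 + 2046 = 11566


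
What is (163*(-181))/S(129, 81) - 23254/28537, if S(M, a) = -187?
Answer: 837578613/5336419 ≈ 156.96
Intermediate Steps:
(163*(-181))/S(129, 81) - 23254/28537 = (163*(-181))/(-187) - 23254/28537 = -29503*(-1/187) - 23254*1/28537 = 29503/187 - 23254/28537 = 837578613/5336419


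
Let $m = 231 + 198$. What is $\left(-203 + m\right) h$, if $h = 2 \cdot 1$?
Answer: $452$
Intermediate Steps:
$h = 2$
$m = 429$
$\left(-203 + m\right) h = \left(-203 + 429\right) 2 = 226 \cdot 2 = 452$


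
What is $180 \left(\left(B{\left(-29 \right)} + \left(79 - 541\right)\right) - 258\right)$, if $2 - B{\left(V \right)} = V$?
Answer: $-124020$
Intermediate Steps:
$B{\left(V \right)} = 2 - V$
$180 \left(\left(B{\left(-29 \right)} + \left(79 - 541\right)\right) - 258\right) = 180 \left(\left(\left(2 - -29\right) + \left(79 - 541\right)\right) - 258\right) = 180 \left(\left(\left(2 + 29\right) + \left(79 - 541\right)\right) - 258\right) = 180 \left(\left(31 - 462\right) - 258\right) = 180 \left(-431 - 258\right) = 180 \left(-689\right) = -124020$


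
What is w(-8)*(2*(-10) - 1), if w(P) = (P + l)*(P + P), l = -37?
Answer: -15120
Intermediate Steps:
w(P) = 2*P*(-37 + P) (w(P) = (P - 37)*(P + P) = (-37 + P)*(2*P) = 2*P*(-37 + P))
w(-8)*(2*(-10) - 1) = (2*(-8)*(-37 - 8))*(2*(-10) - 1) = (2*(-8)*(-45))*(-20 - 1) = 720*(-21) = -15120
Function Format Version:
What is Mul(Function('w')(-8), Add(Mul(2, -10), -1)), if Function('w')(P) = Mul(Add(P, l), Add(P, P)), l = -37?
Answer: -15120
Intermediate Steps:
Function('w')(P) = Mul(2, P, Add(-37, P)) (Function('w')(P) = Mul(Add(P, -37), Add(P, P)) = Mul(Add(-37, P), Mul(2, P)) = Mul(2, P, Add(-37, P)))
Mul(Function('w')(-8), Add(Mul(2, -10), -1)) = Mul(Mul(2, -8, Add(-37, -8)), Add(Mul(2, -10), -1)) = Mul(Mul(2, -8, -45), Add(-20, -1)) = Mul(720, -21) = -15120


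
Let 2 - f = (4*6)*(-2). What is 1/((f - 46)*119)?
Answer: 1/476 ≈ 0.0021008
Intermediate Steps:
f = 50 (f = 2 - 4*6*(-2) = 2 - 24*(-2) = 2 - 1*(-48) = 2 + 48 = 50)
1/((f - 46)*119) = 1/((50 - 46)*119) = 1/(4*119) = 1/476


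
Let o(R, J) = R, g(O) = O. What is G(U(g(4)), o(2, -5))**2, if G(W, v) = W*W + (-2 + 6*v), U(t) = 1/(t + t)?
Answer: 410881/4096 ≈ 100.31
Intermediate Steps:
U(t) = 1/(2*t)
G(W, v) = -2 + W**2 + 6*v (G(W, v) = W**2 + (-2 + 6*v) = -2 + W**2 + 6*v)
G(U(g(4)), o(2, -5))**2 = (-2 + ((1/2)/4)**2 + 6*2)**2 = (-2 + ((1/2)*(1/4))**2 + 12)**2 = (-2 + (1/8)**2 + 12)**2 = (-2 + 1/64 + 12)**2 = (641/64)**2 = 410881/4096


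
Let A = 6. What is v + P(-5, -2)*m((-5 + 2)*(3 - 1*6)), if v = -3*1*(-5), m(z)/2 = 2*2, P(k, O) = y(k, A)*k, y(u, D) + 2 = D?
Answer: -145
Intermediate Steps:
y(u, D) = -2 + D
P(k, O) = 4*k (P(k, O) = (-2 + 6)*k = 4*k)
m(z) = 8 (m(z) = 2*(2*2) = 2*4 = 8)
v = 15 (v = -3*(-5) = 15)
v + P(-5, -2)*m((-5 + 2)*(3 - 1*6)) = 15 + (4*(-5))*8 = 15 - 20*8 = 15 - 160 = -145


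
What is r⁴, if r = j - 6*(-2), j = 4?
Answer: 65536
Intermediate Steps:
r = 16 (r = 4 - 6*(-2) = 4 - 1*(-12) = 4 + 12 = 16)
r⁴ = 16⁴ = 65536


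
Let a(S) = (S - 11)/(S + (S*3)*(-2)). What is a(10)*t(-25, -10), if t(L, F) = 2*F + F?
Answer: -⅗ ≈ -0.60000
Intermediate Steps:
t(L, F) = 3*F
a(S) = -(-11 + S)/(5*S) (a(S) = (-11 + S)/(S + (3*S)*(-2)) = (-11 + S)/(S - 6*S) = (-11 + S)/((-5*S)) = (-11 + S)*(-1/(5*S)) = -(-11 + S)/(5*S))
a(10)*t(-25, -10) = ((⅕)*(11 - 1*10)/10)*(3*(-10)) = ((⅕)*(⅒)*(11 - 10))*(-30) = ((⅕)*(⅒)*1)*(-30) = (1/50)*(-30) = -⅗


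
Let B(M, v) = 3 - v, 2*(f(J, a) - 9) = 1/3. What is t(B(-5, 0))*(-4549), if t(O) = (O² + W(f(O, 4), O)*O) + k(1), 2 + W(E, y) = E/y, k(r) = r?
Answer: -359371/6 ≈ -59895.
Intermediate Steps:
f(J, a) = 55/6 (f(J, a) = 9 + (½)/3 = 9 + (½)*(⅓) = 9 + ⅙ = 55/6)
W(E, y) = -2 + E/y
t(O) = 1 + O² + O*(-2 + 55/(6*O)) (t(O) = (O² + (-2 + 55/(6*O))*O) + 1 = (O² + O*(-2 + 55/(6*O))) + 1 = 1 + O² + O*(-2 + 55/(6*O)))
t(B(-5, 0))*(-4549) = (61/6 + (3 - 1*0)² - 2*(3 - 1*0))*(-4549) = (61/6 + (3 + 0)² - 2*(3 + 0))*(-4549) = (61/6 + 3² - 2*3)*(-4549) = (61/6 + 9 - 6)*(-4549) = (79/6)*(-4549) = -359371/6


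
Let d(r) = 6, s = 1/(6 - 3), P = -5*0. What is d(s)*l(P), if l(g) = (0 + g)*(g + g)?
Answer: 0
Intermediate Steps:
P = 0
s = ⅓ (s = 1/3 = ⅓ ≈ 0.33333)
l(g) = 2*g² (l(g) = g*(2*g) = 2*g²)
d(s)*l(P) = 6*(2*0²) = 6*(2*0) = 6*0 = 0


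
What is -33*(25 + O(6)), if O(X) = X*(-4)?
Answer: -33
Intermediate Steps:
O(X) = -4*X
-33*(25 + O(6)) = -33*(25 - 4*6) = -33*(25 - 24) = -33*1 = -33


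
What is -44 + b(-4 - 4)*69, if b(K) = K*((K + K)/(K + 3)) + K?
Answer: -11812/5 ≈ -2362.4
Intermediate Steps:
b(K) = K + 2*K**2/(3 + K) (b(K) = K*((2*K)/(3 + K)) + K = K*(2*K/(3 + K)) + K = 2*K**2/(3 + K) + K = K + 2*K**2/(3 + K))
-44 + b(-4 - 4)*69 = -44 + (3*(-4 - 4)*(1 + (-4 - 4))/(3 + (-4 - 4)))*69 = -44 + (3*(-8)*(1 - 8)/(3 - 8))*69 = -44 + (3*(-8)*(-7)/(-5))*69 = -44 + (3*(-8)*(-1/5)*(-7))*69 = -44 - 168/5*69 = -44 - 11592/5 = -11812/5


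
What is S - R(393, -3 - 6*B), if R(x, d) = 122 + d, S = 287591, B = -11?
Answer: 287406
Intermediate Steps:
S - R(393, -3 - 6*B) = 287591 - (122 + (-3 - 6*(-11))) = 287591 - (122 + (-3 + 66)) = 287591 - (122 + 63) = 287591 - 1*185 = 287591 - 185 = 287406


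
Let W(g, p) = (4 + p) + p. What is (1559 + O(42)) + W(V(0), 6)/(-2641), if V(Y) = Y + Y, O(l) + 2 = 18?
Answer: 4159559/2641 ≈ 1575.0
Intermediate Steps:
O(l) = 16 (O(l) = -2 + 18 = 16)
V(Y) = 2*Y
W(g, p) = 4 + 2*p
(1559 + O(42)) + W(V(0), 6)/(-2641) = (1559 + 16) + (4 + 2*6)/(-2641) = 1575 + (4 + 12)*(-1/2641) = 1575 + 16*(-1/2641) = 1575 - 16/2641 = 4159559/2641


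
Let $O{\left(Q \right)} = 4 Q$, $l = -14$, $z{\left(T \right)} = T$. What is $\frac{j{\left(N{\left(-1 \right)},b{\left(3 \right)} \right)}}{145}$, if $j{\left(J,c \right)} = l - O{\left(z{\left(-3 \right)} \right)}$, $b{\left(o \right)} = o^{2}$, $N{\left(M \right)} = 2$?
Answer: $- \frac{2}{145} \approx -0.013793$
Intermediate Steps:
$j{\left(J,c \right)} = -2$ ($j{\left(J,c \right)} = -14 - 4 \left(-3\right) = -14 - -12 = -14 + 12 = -2$)
$\frac{j{\left(N{\left(-1 \right)},b{\left(3 \right)} \right)}}{145} = - \frac{2}{145}$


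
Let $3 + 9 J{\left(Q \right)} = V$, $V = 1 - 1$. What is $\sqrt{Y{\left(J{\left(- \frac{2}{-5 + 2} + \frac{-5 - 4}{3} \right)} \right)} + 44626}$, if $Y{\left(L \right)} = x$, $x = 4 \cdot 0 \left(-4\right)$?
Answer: $\sqrt{44626} \approx 211.25$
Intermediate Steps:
$V = 0$ ($V = 1 - 1 = 0$)
$J{\left(Q \right)} = - \frac{1}{3}$ ($J{\left(Q \right)} = - \frac{1}{3} + \frac{1}{9} \cdot 0 = - \frac{1}{3} + 0 = - \frac{1}{3}$)
$x = 0$ ($x = 0 \left(-4\right) = 0$)
$Y{\left(L \right)} = 0$
$\sqrt{Y{\left(J{\left(- \frac{2}{-5 + 2} + \frac{-5 - 4}{3} \right)} \right)} + 44626} = \sqrt{0 + 44626} = \sqrt{44626}$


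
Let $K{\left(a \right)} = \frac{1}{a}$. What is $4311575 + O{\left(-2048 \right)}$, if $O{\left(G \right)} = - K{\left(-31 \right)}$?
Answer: $\frac{133658826}{31} \approx 4.3116 \cdot 10^{6}$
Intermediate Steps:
$O{\left(G \right)} = \frac{1}{31}$ ($O{\left(G \right)} = - \frac{1}{-31} = \left(-1\right) \left(- \frac{1}{31}\right) = \frac{1}{31}$)
$4311575 + O{\left(-2048 \right)} = 4311575 + \frac{1}{31} = \frac{133658826}{31}$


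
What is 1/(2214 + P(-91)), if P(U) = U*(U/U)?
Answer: 1/2123 ≈ 0.00047103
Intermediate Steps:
P(U) = U (P(U) = U*1 = U)
1/(2214 + P(-91)) = 1/(2214 - 91) = 1/2123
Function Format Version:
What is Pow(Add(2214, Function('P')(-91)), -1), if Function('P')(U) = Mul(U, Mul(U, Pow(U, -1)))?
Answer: Rational(1, 2123) ≈ 0.00047103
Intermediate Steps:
Function('P')(U) = U (Function('P')(U) = Mul(U, 1) = U)
Pow(Add(2214, Function('P')(-91)), -1) = Pow(Add(2214, -91), -1) = Pow(2123, -1) = Rational(1, 2123)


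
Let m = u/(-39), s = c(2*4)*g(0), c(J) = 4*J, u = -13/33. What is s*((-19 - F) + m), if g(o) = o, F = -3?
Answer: 0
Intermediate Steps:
u = -13/33 (u = -13*1/33 = -13/33 ≈ -0.39394)
s = 0 (s = (4*(2*4))*0 = (4*8)*0 = 32*0 = 0)
m = 1/99 (m = -13/33/(-39) = -13/33*(-1/39) = 1/99 ≈ 0.010101)
s*((-19 - F) + m) = 0*((-19 - 1*(-3)) + 1/99) = 0*((-19 + 3) + 1/99) = 0*(-16 + 1/99) = 0*(-1583/99) = 0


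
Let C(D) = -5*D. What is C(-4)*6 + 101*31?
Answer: 3251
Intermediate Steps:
C(-4)*6 + 101*31 = -5*(-4)*6 + 101*31 = 20*6 + 3131 = 120 + 3131 = 3251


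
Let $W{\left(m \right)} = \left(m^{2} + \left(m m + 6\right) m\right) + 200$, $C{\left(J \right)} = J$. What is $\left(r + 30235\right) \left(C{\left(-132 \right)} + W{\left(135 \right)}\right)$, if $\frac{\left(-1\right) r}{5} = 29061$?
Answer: $-285313533460$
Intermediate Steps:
$r = -145305$ ($r = \left(-5\right) 29061 = -145305$)
$W{\left(m \right)} = 200 + m^{2} + m \left(6 + m^{2}\right)$ ($W{\left(m \right)} = \left(m^{2} + \left(m^{2} + 6\right) m\right) + 200 = \left(m^{2} + \left(6 + m^{2}\right) m\right) + 200 = \left(m^{2} + m \left(6 + m^{2}\right)\right) + 200 = 200 + m^{2} + m \left(6 + m^{2}\right)$)
$\left(r + 30235\right) \left(C{\left(-132 \right)} + W{\left(135 \right)}\right) = \left(-145305 + 30235\right) \left(-132 + \left(200 + 135^{2} + 135^{3} + 6 \cdot 135\right)\right) = - 115070 \left(-132 + \left(200 + 18225 + 2460375 + 810\right)\right) = - 115070 \left(-132 + 2479610\right) = \left(-115070\right) 2479478 = -285313533460$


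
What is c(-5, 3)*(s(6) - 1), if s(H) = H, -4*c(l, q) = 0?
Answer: 0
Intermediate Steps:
c(l, q) = 0 (c(l, q) = -¼*0 = 0)
c(-5, 3)*(s(6) - 1) = 0*(6 - 1) = 0*5 = 0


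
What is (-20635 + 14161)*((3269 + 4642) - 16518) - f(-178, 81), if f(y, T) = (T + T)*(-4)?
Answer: 55722366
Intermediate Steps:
f(y, T) = -8*T (f(y, T) = (2*T)*(-4) = -8*T)
(-20635 + 14161)*((3269 + 4642) - 16518) - f(-178, 81) = (-20635 + 14161)*((3269 + 4642) - 16518) - (-8)*81 = -6474*(7911 - 16518) - 1*(-648) = -6474*(-8607) + 648 = 55721718 + 648 = 55722366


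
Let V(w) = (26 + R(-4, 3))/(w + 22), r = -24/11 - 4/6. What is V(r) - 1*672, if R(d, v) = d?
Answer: -211989/316 ≈ -670.85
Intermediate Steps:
r = -94/33 (r = -24*1/11 - 4*⅙ = -24/11 - ⅔ = -94/33 ≈ -2.8485)
V(w) = 22/(22 + w) (V(w) = (26 - 4)/(w + 22) = 22/(22 + w))
V(r) - 1*672 = 22/(22 - 94/33) - 1*672 = 22/(632/33) - 672 = 22*(33/632) - 672 = 363/316 - 672 = -211989/316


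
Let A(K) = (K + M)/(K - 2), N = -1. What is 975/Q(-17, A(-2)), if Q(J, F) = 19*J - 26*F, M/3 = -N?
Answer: -650/211 ≈ -3.0806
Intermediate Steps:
M = 3 (M = 3*(-1*(-1)) = 3*1 = 3)
A(K) = (3 + K)/(-2 + K) (A(K) = (K + 3)/(K - 2) = (3 + K)/(-2 + K))
Q(J, F) = -26*F + 19*J
975/Q(-17, A(-2)) = 975/(-26*(3 - 2)/(-2 - 2) + 19*(-17)) = 975/(-26/(-4) - 323) = 975/(-(-13)/2 - 323) = 975/(-26*(-¼) - 323) = 975/(13/2 - 323) = 975/(-633/2) = 975*(-2/633) = -650/211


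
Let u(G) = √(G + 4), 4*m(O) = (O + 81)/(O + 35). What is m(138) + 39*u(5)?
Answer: 81183/692 ≈ 117.32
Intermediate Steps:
m(O) = (81 + O)/(4*(35 + O)) (m(O) = ((O + 81)/(O + 35))/4 = ((81 + O)/(35 + O))/4 = (81 + O)/(4*(35 + O)))
u(G) = √(4 + G)
m(138) + 39*u(5) = (81 + 138)/(4*(35 + 138)) + 39*√(4 + 5) = (¼)*219/173 + 39*√9 = (¼)*(1/173)*219 + 39*3 = 219/692 + 117 = 81183/692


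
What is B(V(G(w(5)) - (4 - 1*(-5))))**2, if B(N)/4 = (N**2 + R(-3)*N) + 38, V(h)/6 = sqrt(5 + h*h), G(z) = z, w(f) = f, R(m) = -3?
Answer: 10195840 - 457344*sqrt(21) ≈ 8.1000e+6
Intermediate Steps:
V(h) = 6*sqrt(5 + h**2) (V(h) = 6*sqrt(5 + h*h) = 6*sqrt(5 + h**2))
B(N) = 152 - 12*N + 4*N**2 (B(N) = 4*((N**2 - 3*N) + 38) = 4*(38 + N**2 - 3*N) = 152 - 12*N + 4*N**2)
B(V(G(w(5)) - (4 - 1*(-5))))**2 = (152 - 72*sqrt(5 + (5 - (4 - 1*(-5)))**2) + 4*(6*sqrt(5 + (5 - (4 - 1*(-5)))**2))**2)**2 = (152 - 72*sqrt(5 + (5 - (4 + 5))**2) + 4*(6*sqrt(5 + (5 - (4 + 5))**2))**2)**2 = (152 - 72*sqrt(5 + (5 - 1*9)**2) + 4*(6*sqrt(5 + (5 - 1*9)**2))**2)**2 = (152 - 72*sqrt(5 + (5 - 9)**2) + 4*(6*sqrt(5 + (5 - 9)**2))**2)**2 = (152 - 72*sqrt(5 + (-4)**2) + 4*(6*sqrt(5 + (-4)**2))**2)**2 = (152 - 72*sqrt(5 + 16) + 4*(6*sqrt(5 + 16))**2)**2 = (152 - 72*sqrt(21) + 4*(6*sqrt(21))**2)**2 = (152 - 72*sqrt(21) + 4*756)**2 = (152 - 72*sqrt(21) + 3024)**2 = (3176 - 72*sqrt(21))**2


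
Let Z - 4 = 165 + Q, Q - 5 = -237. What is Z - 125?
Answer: -188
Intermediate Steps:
Q = -232 (Q = 5 - 237 = -232)
Z = -63 (Z = 4 + (165 - 232) = 4 - 67 = -63)
Z - 125 = -63 - 125 = -188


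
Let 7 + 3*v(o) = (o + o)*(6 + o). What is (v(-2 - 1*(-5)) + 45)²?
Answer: 33124/9 ≈ 3680.4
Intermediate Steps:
v(o) = -7/3 + 2*o*(6 + o)/3 (v(o) = -7/3 + ((o + o)*(6 + o))/3 = -7/3 + ((2*o)*(6 + o))/3 = -7/3 + (2*o*(6 + o))/3 = -7/3 + 2*o*(6 + o)/3)
(v(-2 - 1*(-5)) + 45)² = ((-7/3 + 4*(-2 - 1*(-5)) + 2*(-2 - 1*(-5))²/3) + 45)² = ((-7/3 + 4*(-2 + 5) + 2*(-2 + 5)²/3) + 45)² = ((-7/3 + 4*3 + (⅔)*3²) + 45)² = ((-7/3 + 12 + (⅔)*9) + 45)² = ((-7/3 + 12 + 6) + 45)² = (47/3 + 45)² = (182/3)² = 33124/9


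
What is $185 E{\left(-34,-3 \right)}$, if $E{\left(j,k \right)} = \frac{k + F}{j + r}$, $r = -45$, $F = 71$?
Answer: $- \frac{12580}{79} \approx -159.24$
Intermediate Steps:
$E{\left(j,k \right)} = \frac{71 + k}{-45 + j}$ ($E{\left(j,k \right)} = \frac{k + 71}{j - 45} = \frac{71 + k}{-45 + j}$)
$185 E{\left(-34,-3 \right)} = 185 \frac{71 - 3}{-45 - 34} = 185 \frac{1}{-79} \cdot 68 = 185 \left(\left(- \frac{1}{79}\right) 68\right) = 185 \left(- \frac{68}{79}\right) = - \frac{12580}{79}$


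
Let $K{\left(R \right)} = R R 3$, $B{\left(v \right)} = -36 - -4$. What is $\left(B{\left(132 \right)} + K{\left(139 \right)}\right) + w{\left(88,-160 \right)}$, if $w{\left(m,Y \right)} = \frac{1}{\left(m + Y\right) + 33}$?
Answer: $\frac{2259308}{39} \approx 57931.0$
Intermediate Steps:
$B{\left(v \right)} = -32$ ($B{\left(v \right)} = -36 + 4 = -32$)
$w{\left(m,Y \right)} = \frac{1}{33 + Y + m}$ ($w{\left(m,Y \right)} = \frac{1}{\left(Y + m\right) + 33} = \frac{1}{33 + Y + m}$)
$K{\left(R \right)} = 3 R^{2}$ ($K{\left(R \right)} = R^{2} \cdot 3 = 3 R^{2}$)
$\left(B{\left(132 \right)} + K{\left(139 \right)}\right) + w{\left(88,-160 \right)} = \left(-32 + 3 \cdot 139^{2}\right) + \frac{1}{33 - 160 + 88} = \left(-32 + 3 \cdot 19321\right) + \frac{1}{-39} = \left(-32 + 57963\right) - \frac{1}{39} = 57931 - \frac{1}{39} = \frac{2259308}{39}$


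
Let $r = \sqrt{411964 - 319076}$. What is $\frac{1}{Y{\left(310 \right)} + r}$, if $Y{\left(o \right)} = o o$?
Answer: $\frac{24025}{2308779278} - \frac{\sqrt{23222}}{4617558556} \approx 1.0373 \cdot 10^{-5}$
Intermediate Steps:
$Y{\left(o \right)} = o^{2}$
$r = 2 \sqrt{23222}$ ($r = \sqrt{92888} = 2 \sqrt{23222} \approx 304.78$)
$\frac{1}{Y{\left(310 \right)} + r} = \frac{1}{310^{2} + 2 \sqrt{23222}} = \frac{1}{96100 + 2 \sqrt{23222}}$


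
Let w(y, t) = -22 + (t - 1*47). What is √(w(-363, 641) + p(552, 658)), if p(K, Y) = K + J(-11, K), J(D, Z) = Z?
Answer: 2*√419 ≈ 40.939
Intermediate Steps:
p(K, Y) = 2*K (p(K, Y) = K + K = 2*K)
w(y, t) = -69 + t (w(y, t) = -22 + (t - 47) = -22 + (-47 + t) = -69 + t)
√(w(-363, 641) + p(552, 658)) = √((-69 + 641) + 2*552) = √(572 + 1104) = √1676 = 2*√419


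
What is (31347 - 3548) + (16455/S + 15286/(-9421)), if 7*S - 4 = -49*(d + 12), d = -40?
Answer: 361430789853/12963296 ≈ 27881.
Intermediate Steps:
S = 1376/7 (S = 4/7 + (-49*(-40 + 12))/7 = 4/7 + (-49*(-28))/7 = 4/7 + (1/7)*1372 = 4/7 + 196 = 1376/7 ≈ 196.57)
(31347 - 3548) + (16455/S + 15286/(-9421)) = (31347 - 3548) + (16455/(1376/7) + 15286/(-9421)) = 27799 + (16455*(7/1376) + 15286*(-1/9421)) = 27799 + (115185/1376 - 15286/9421) = 27799 + 1064124349/12963296 = 361430789853/12963296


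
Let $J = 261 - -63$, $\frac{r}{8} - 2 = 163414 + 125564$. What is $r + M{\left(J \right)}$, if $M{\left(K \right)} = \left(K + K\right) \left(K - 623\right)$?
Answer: $2118088$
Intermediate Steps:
$r = 2311840$ ($r = 16 + 8 \left(163414 + 125564\right) = 16 + 8 \cdot 288978 = 16 + 2311824 = 2311840$)
$J = 324$ ($J = 261 + 63 = 324$)
$M{\left(K \right)} = 2 K \left(-623 + K\right)$
$r + M{\left(J \right)} = 2311840 + 2 \cdot 324 \left(-623 + 324\right) = 2311840 + 2 \cdot 324 \left(-299\right) = 2311840 - 193752 = 2118088$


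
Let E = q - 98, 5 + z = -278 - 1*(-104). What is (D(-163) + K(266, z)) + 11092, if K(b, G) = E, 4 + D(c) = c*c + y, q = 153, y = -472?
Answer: 37240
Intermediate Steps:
D(c) = -476 + c² (D(c) = -4 + (c*c - 472) = -4 + (c² - 472) = -4 + (-472 + c²) = -476 + c²)
z = -179 (z = -5 + (-278 - 1*(-104)) = -5 + (-278 + 104) = -5 - 174 = -179)
E = 55 (E = 153 - 98 = 55)
K(b, G) = 55
(D(-163) + K(266, z)) + 11092 = ((-476 + (-163)²) + 55) + 11092 = ((-476 + 26569) + 55) + 11092 = (26093 + 55) + 11092 = 26148 + 11092 = 37240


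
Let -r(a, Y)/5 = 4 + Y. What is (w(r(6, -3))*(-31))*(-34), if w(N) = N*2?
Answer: -10540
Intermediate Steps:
r(a, Y) = -20 - 5*Y (r(a, Y) = -5*(4 + Y) = -20 - 5*Y)
w(N) = 2*N
(w(r(6, -3))*(-31))*(-34) = ((2*(-20 - 5*(-3)))*(-31))*(-34) = ((2*(-20 + 15))*(-31))*(-34) = ((2*(-5))*(-31))*(-34) = -10*(-31)*(-34) = 310*(-34) = -10540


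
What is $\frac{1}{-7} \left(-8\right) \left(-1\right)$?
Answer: $- \frac{8}{7} \approx -1.1429$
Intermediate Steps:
$\frac{1}{-7} \left(-8\right) \left(-1\right) = \left(- \frac{1}{7}\right) \left(-8\right) \left(-1\right) = \frac{8}{7} \left(-1\right) = - \frac{8}{7}$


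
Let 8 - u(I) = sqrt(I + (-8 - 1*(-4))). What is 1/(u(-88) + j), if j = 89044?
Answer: 22263/1982564699 + I*sqrt(23)/3965129398 ≈ 1.1229e-5 + 1.2095e-9*I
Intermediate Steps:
u(I) = 8 - sqrt(-4 + I) (u(I) = 8 - sqrt(I + (-8 - 1*(-4))) = 8 - sqrt(I + (-8 + 4)) = 8 - sqrt(I - 4) = 8 - sqrt(-4 + I))
1/(u(-88) + j) = 1/((8 - sqrt(-4 - 88)) + 89044) = 1/((8 - sqrt(-92)) + 89044) = 1/((8 - 2*I*sqrt(23)) + 89044) = 1/(89052 - 2*I*sqrt(23))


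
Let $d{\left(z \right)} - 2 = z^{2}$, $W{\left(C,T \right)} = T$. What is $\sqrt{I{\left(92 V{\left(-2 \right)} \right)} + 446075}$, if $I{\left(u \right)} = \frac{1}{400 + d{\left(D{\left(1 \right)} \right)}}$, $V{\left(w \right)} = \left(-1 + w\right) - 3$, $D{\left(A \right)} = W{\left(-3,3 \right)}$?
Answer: $\frac{\sqrt{75351435486}}{411} \approx 667.89$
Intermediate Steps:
$D{\left(A \right)} = 3$
$V{\left(w \right)} = -4 + w$
$d{\left(z \right)} = 2 + z^{2}$
$I{\left(u \right)} = \frac{1}{411}$ ($I{\left(u \right)} = \frac{1}{400 + \left(2 + 3^{2}\right)} = \frac{1}{400 + \left(2 + 9\right)} = \frac{1}{400 + 11} = \frac{1}{411}$)
$\sqrt{I{\left(92 V{\left(-2 \right)} \right)} + 446075} = \sqrt{\frac{1}{411} + 446075} = \sqrt{\frac{183336826}{411}} = \frac{\sqrt{75351435486}}{411}$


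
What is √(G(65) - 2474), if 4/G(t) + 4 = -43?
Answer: I*√5465254/47 ≈ 49.74*I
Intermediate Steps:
G(t) = -4/47 (G(t) = 4/(-4 - 43) = 4/(-47) = 4*(-1/47) = -4/47)
√(G(65) - 2474) = √(-4/47 - 2474) = √(-116282/47) = I*√5465254/47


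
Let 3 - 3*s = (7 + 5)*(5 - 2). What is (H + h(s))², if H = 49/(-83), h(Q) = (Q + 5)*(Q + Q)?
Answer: 118962649/6889 ≈ 17269.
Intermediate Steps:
s = -11 (s = 1 - (7 + 5)*(5 - 2)/3 = 1 - 4*3 = 1 - ⅓*36 = 1 - 12 = -11)
h(Q) = 2*Q*(5 + Q) (h(Q) = (5 + Q)*(2*Q) = 2*Q*(5 + Q))
H = -49/83 (H = 49*(-1/83) = -49/83 ≈ -0.59036)
(H + h(s))² = (-49/83 + 2*(-11)*(5 - 11))² = (-49/83 + 2*(-11)*(-6))² = (-49/83 + 132)² = (10907/83)² = 118962649/6889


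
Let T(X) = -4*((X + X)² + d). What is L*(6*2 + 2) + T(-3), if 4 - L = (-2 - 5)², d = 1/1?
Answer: -778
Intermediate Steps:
d = 1
L = -45 (L = 4 - (-2 - 5)² = 4 - 1*(-7)² = 4 - 1*49 = 4 - 49 = -45)
T(X) = -4 - 16*X² (T(X) = -4*((X + X)² + 1) = -4*((2*X)² + 1) = -4*(4*X² + 1) = -4*(1 + 4*X²) = -4 - 16*X²)
L*(6*2 + 2) + T(-3) = -45*(6*2 + 2) + (-4 - 16*(-3)²) = -45*(12 + 2) + (-4 - 16*9) = -45*14 + (-4 - 144) = -630 - 148 = -778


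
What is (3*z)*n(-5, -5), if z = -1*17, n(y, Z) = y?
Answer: 255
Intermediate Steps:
z = -17
(3*z)*n(-5, -5) = (3*(-17))*(-5) = -51*(-5) = 255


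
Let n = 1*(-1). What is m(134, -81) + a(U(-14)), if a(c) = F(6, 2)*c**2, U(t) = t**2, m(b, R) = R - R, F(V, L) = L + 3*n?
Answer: -38416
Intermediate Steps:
n = -1
F(V, L) = -3 + L (F(V, L) = L + 3*(-1) = L - 3 = -3 + L)
m(b, R) = 0
a(c) = -c**2 (a(c) = (-3 + 2)*c**2 = -c**2)
m(134, -81) + a(U(-14)) = 0 - ((-14)**2)**2 = 0 - 1*196**2 = 0 - 1*38416 = 0 - 38416 = -38416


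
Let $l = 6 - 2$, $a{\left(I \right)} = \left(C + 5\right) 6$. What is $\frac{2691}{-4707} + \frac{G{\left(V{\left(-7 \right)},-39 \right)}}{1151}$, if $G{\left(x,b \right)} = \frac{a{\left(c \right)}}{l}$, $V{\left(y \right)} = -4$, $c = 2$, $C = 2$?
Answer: $- \frac{677315}{1203946} \approx -0.56258$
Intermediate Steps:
$a{\left(I \right)} = 42$ ($a{\left(I \right)} = \left(2 + 5\right) 6 = 7 \cdot 6 = 42$)
$l = 4$ ($l = 6 - 2 = 4$)
$G{\left(x,b \right)} = \frac{21}{2}$ ($G{\left(x,b \right)} = \frac{42}{4} = 42 \cdot \frac{1}{4} = \frac{21}{2}$)
$\frac{2691}{-4707} + \frac{G{\left(V{\left(-7 \right)},-39 \right)}}{1151} = \frac{2691}{-4707} + \frac{21}{2 \cdot 1151} = 2691 \left(- \frac{1}{4707}\right) + \frac{21}{2} \cdot \frac{1}{1151} = - \frac{299}{523} + \frac{21}{2302} = - \frac{677315}{1203946}$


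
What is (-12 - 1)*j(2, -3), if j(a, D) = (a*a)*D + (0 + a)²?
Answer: 104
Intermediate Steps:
j(a, D) = a² + D*a² (j(a, D) = a²*D + a² = D*a² + a² = a² + D*a²)
(-12 - 1)*j(2, -3) = (-12 - 1)*(2²*(1 - 3)) = -52*(-2) = -13*(-8) = 104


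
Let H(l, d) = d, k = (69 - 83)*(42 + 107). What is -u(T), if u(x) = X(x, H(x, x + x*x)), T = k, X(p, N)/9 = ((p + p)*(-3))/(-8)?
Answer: 28161/2 ≈ 14081.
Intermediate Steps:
k = -2086 (k = -14*149 = -2086)
X(p, N) = 27*p/4 (X(p, N) = 9*(((p + p)*(-3))/(-8)) = 9*(((2*p)*(-3))*(-1/8)) = 9*(-6*p*(-1/8)) = 9*(3*p/4) = 27*p/4)
T = -2086
u(x) = 27*x/4
-u(T) = -27*(-2086)/4 = -1*(-28161/2) = 28161/2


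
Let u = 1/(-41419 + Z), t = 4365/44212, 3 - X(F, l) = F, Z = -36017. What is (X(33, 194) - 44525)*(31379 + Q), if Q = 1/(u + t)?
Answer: -59082122647031365/42245491 ≈ -1.3985e+9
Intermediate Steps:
X(F, l) = 3 - F
t = 4365/44212 (t = 4365*(1/44212) = 4365/44212 ≈ 0.098729)
u = -1/77436 (u = 1/(-41419 - 36017) = 1/(-77436) = -1/77436 ≈ -1.2914e-5)
Q = 427950054/42245491 (Q = 1/(-1/77436 + 4365/44212) = 1/(42245491/427950054) = 427950054/42245491 ≈ 10.130)
(X(33, 194) - 44525)*(31379 + Q) = ((3 - 1*33) - 44525)*(31379 + 427950054/42245491) = ((3 - 33) - 44525)*(1326049212143/42245491) = (-30 - 44525)*(1326049212143/42245491) = -44555*1326049212143/42245491 = -59082122647031365/42245491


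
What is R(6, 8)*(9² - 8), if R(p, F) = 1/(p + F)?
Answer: 73/14 ≈ 5.2143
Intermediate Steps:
R(p, F) = 1/(F + p)
R(6, 8)*(9² - 8) = (9² - 8)/(8 + 6) = (81 - 8)/14 = (1/14)*73 = 73/14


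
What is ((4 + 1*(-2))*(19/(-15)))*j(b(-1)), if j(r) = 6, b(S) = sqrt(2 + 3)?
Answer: -76/5 ≈ -15.200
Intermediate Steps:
b(S) = sqrt(5)
((4 + 1*(-2))*(19/(-15)))*j(b(-1)) = ((4 + 1*(-2))*(19/(-15)))*6 = ((4 - 2)*(19*(-1/15)))*6 = (2*(-19/15))*6 = -38/15*6 = -76/5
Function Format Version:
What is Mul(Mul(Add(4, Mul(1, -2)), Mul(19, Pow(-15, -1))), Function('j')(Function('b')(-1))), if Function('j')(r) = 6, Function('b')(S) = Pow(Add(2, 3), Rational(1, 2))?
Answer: Rational(-76, 5) ≈ -15.200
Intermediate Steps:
Function('b')(S) = Pow(5, Rational(1, 2))
Mul(Mul(Add(4, Mul(1, -2)), Mul(19, Pow(-15, -1))), Function('j')(Function('b')(-1))) = Mul(Mul(Add(4, Mul(1, -2)), Mul(19, Pow(-15, -1))), 6) = Mul(Mul(Add(4, -2), Mul(19, Rational(-1, 15))), 6) = Mul(Mul(2, Rational(-19, 15)), 6) = Mul(Rational(-38, 15), 6) = Rational(-76, 5)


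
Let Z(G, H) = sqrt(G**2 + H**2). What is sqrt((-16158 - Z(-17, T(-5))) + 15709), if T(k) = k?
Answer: sqrt(-449 - sqrt(314)) ≈ 21.604*I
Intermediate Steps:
sqrt((-16158 - Z(-17, T(-5))) + 15709) = sqrt((-16158 - sqrt((-17)**2 + (-5)**2)) + 15709) = sqrt((-16158 - sqrt(289 + 25)) + 15709) = sqrt((-16158 - sqrt(314)) + 15709) = sqrt(-449 - sqrt(314))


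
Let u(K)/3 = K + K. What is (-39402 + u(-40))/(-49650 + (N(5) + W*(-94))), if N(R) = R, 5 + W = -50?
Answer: 13214/14825 ≈ 0.89133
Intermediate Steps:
W = -55 (W = -5 - 50 = -55)
u(K) = 6*K (u(K) = 3*(K + K) = 3*(2*K) = 6*K)
(-39402 + u(-40))/(-49650 + (N(5) + W*(-94))) = (-39402 + 6*(-40))/(-49650 + (5 - 55*(-94))) = (-39402 - 240)/(-49650 + (5 + 5170)) = -39642/(-49650 + 5175) = -39642/(-44475) = -39642*(-1/44475) = 13214/14825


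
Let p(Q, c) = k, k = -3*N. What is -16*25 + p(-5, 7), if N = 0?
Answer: -400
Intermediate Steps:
k = 0 (k = -3*0 = 0)
p(Q, c) = 0
-16*25 + p(-5, 7) = -16*25 + 0 = -400 + 0 = -400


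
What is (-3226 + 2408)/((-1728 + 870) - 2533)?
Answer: 818/3391 ≈ 0.24123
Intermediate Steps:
(-3226 + 2408)/((-1728 + 870) - 2533) = -818/(-858 - 2533) = -818/(-3391) = -818*(-1/3391) = 818/3391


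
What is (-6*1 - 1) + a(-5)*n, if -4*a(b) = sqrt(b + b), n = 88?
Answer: -7 - 22*I*sqrt(10) ≈ -7.0 - 69.57*I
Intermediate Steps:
a(b) = -sqrt(2)*sqrt(b)/4 (a(b) = -sqrt(b + b)/4 = -sqrt(2)*sqrt(b)/4)
(-6*1 - 1) + a(-5)*n = (-6*1 - 1) - sqrt(2)*sqrt(-5)/4*88 = (-6 - 1) - sqrt(2)*I*sqrt(5)/4*88 = -7 - I*sqrt(10)/4*88 = -7 - 22*I*sqrt(10)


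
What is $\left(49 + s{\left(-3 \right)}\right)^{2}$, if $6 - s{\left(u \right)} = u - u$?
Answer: $3025$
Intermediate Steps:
$s{\left(u \right)} = 6$ ($s{\left(u \right)} = 6 - \left(u - u\right) = 6 - 0 = 6 + 0 = 6$)
$\left(49 + s{\left(-3 \right)}\right)^{2} = \left(49 + 6\right)^{2} = 55^{2} = 3025$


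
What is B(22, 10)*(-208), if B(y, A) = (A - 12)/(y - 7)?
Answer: 416/15 ≈ 27.733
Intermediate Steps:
B(y, A) = (-12 + A)/(-7 + y)
B(22, 10)*(-208) = ((-12 + 10)/(-7 + 22))*(-208) = (-2/15)*(-208) = ((1/15)*(-2))*(-208) = -2/15*(-208) = 416/15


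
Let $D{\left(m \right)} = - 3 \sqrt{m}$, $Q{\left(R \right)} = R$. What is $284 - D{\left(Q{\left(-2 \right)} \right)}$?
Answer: $284 + 3 i \sqrt{2} \approx 284.0 + 4.2426 i$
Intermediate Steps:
$284 - D{\left(Q{\left(-2 \right)} \right)} = 284 - - 3 \sqrt{-2} = 284 - - 3 i \sqrt{2} = 284 + 3 i \sqrt{2}$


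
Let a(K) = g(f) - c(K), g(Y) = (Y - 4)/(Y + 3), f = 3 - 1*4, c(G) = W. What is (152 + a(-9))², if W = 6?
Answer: 82369/4 ≈ 20592.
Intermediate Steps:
c(G) = 6
f = -1 (f = 3 - 4 = -1)
g(Y) = (-4 + Y)/(3 + Y)
a(K) = -17/2 (a(K) = (-4 - 1)/(3 - 1) - 1*6 = -5/2 - 6 = -17/2)
(152 + a(-9))² = (152 - 17/2)² = (287/2)² = 82369/4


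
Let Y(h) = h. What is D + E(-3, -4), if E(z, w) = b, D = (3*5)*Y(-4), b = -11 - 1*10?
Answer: -81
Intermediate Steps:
b = -21 (b = -11 - 10 = -21)
D = -60 (D = (3*5)*(-4) = 15*(-4) = -60)
E(z, w) = -21
D + E(-3, -4) = -60 - 21 = -81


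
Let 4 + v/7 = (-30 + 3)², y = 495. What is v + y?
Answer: 5570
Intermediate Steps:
v = 5075 (v = -28 + 7*(-30 + 3)² = -28 + 7*(-27)² = -28 + 7*729 = -28 + 5103 = 5075)
v + y = 5075 + 495 = 5570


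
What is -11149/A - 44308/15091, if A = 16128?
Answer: -882848983/243387648 ≈ -3.6273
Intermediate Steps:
-11149/A - 44308/15091 = -11149/16128 - 44308/15091 = -882848983/243387648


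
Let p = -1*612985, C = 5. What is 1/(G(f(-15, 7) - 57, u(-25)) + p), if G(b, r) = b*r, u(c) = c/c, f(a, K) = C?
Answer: -1/613037 ≈ -1.6312e-6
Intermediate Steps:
f(a, K) = 5
u(c) = 1
p = -612985
1/(G(f(-15, 7) - 57, u(-25)) + p) = 1/((5 - 57)*1 - 612985) = 1/(-52*1 - 612985) = 1/(-52 - 612985) = 1/(-613037) = -1/613037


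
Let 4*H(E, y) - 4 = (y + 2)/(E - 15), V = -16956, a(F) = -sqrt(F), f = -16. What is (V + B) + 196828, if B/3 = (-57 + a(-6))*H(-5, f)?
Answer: 7186843/40 - 141*I*sqrt(6)/40 ≈ 1.7967e+5 - 8.6344*I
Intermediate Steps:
H(E, y) = 1 + (2 + y)/(4*(-15 + E)) (H(E, y) = 1 + ((y + 2)/(E - 15))/4 = 1 + ((2 + y)/(-15 + E))/4 = 1 + (2 + y)/(4*(-15 + E)))
B = -8037/40 - 141*I*sqrt(6)/40 (B = 3*((-57 - sqrt(-6))*((-58 - 16 + 4*(-5))/(4*(-15 - 5)))) = 3*((-57 - I*sqrt(6))*((1/4)*(-58 - 16 - 20)/(-20))) = 3*((-57 - I*sqrt(6))*((1/4)*(-1/20)*(-94))) = 3*((-57 - I*sqrt(6))*(47/40)) = 3*(-2679/40 - 47*I*sqrt(6)/40) = -8037/40 - 141*I*sqrt(6)/40 ≈ -200.93 - 8.6344*I)
(V + B) + 196828 = (-16956 + (-8037/40 - 141*I*sqrt(6)/40)) + 196828 = (-686277/40 - 141*I*sqrt(6)/40) + 196828 = 7186843/40 - 141*I*sqrt(6)/40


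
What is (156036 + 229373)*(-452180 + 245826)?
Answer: -79530688786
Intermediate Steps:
(156036 + 229373)*(-452180 + 245826) = 385409*(-206354) = -79530688786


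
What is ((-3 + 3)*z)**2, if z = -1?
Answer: 0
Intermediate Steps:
((-3 + 3)*z)**2 = ((-3 + 3)*(-1))**2 = (0*(-1))**2 = 0**2 = 0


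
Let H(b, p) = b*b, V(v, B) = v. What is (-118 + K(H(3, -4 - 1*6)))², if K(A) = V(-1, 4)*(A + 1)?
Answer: 16384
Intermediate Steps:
H(b, p) = b²
K(A) = -1 - A (K(A) = -(A + 1) = -(1 + A) = -1 - A)
(-118 + K(H(3, -4 - 1*6)))² = (-118 + (-1 - 1*3²))² = (-118 + (-1 - 1*9))² = (-118 + (-1 - 9))² = (-118 - 10)² = (-128)² = 16384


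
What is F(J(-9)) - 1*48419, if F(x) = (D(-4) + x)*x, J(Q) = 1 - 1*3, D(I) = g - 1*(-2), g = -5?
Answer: -48409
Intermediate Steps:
D(I) = -3 (D(I) = -5 - 1*(-2) = -5 + 2 = -3)
J(Q) = -2 (J(Q) = 1 - 3 = -2)
F(x) = x*(-3 + x) (F(x) = (-3 + x)*x = x*(-3 + x))
F(J(-9)) - 1*48419 = -2*(-3 - 2) - 1*48419 = -2*(-5) - 48419 = 10 - 48419 = -48409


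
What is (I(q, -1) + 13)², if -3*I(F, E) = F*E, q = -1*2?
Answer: 1369/9 ≈ 152.11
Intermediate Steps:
q = -2
I(F, E) = -E*F/3 (I(F, E) = -F*E/3 = -E*F/3)
(I(q, -1) + 13)² = (-⅓*(-1)*(-2) + 13)² = (-⅔ + 13)² = (37/3)² = 1369/9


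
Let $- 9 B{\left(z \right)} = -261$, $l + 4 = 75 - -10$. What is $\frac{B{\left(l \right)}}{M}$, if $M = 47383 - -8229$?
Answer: $\frac{29}{55612} \approx 0.00052147$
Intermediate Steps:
$l = 81$ ($l = -4 + \left(75 - -10\right) = -4 + \left(75 + 10\right) = -4 + 85 = 81$)
$B{\left(z \right)} = 29$ ($B{\left(z \right)} = \left(- \frac{1}{9}\right) \left(-261\right) = 29$)
$M = 55612$ ($M = 47383 + 8229 = 55612$)
$\frac{B{\left(l \right)}}{M} = \frac{29}{55612}$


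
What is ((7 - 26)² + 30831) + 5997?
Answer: 37189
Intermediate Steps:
((7 - 26)² + 30831) + 5997 = ((-19)² + 30831) + 5997 = (361 + 30831) + 5997 = 31192 + 5997 = 37189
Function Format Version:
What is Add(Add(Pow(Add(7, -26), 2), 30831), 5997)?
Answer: 37189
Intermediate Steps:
Add(Add(Pow(Add(7, -26), 2), 30831), 5997) = Add(Add(Pow(-19, 2), 30831), 5997) = Add(Add(361, 30831), 5997) = Add(31192, 5997) = 37189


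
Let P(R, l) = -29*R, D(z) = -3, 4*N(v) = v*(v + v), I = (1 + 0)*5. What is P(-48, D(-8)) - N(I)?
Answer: 2759/2 ≈ 1379.5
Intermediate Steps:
I = 5 (I = 1*5 = 5)
N(v) = v²/2 (N(v) = (v*(v + v))/4 = (v*(2*v))/4 = (2*v²)/4 = v²/2)
P(-48, D(-8)) - N(I) = -29*(-48) - 5²/2 = 1392 - 25/2 = 2759/2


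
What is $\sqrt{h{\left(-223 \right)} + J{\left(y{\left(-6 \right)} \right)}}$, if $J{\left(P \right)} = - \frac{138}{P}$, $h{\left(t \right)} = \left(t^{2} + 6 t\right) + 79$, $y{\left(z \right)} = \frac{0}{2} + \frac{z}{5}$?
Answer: $\sqrt{48585} \approx 220.42$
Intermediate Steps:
$y{\left(z \right)} = \frac{z}{5}$ ($y{\left(z \right)} = 0 \cdot \frac{1}{2} + z \frac{1}{5} = 0 + \frac{z}{5} = \frac{z}{5}$)
$h{\left(t \right)} = 79 + t^{2} + 6 t$
$\sqrt{h{\left(-223 \right)} + J{\left(y{\left(-6 \right)} \right)}} = \sqrt{\left(79 + \left(-223\right)^{2} + 6 \left(-223\right)\right) - \frac{138}{\frac{1}{5} \left(-6\right)}} = \sqrt{\left(79 + 49729 - 1338\right) - \frac{138}{- \frac{6}{5}}} = \sqrt{48470 - -115} = \sqrt{48470 + 115} = \sqrt{48585}$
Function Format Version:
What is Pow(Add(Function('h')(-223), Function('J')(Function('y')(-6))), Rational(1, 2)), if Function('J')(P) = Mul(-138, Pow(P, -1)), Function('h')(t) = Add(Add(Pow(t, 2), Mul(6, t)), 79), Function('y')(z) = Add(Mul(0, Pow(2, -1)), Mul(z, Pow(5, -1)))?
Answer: Pow(48585, Rational(1, 2)) ≈ 220.42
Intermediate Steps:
Function('y')(z) = Mul(Rational(1, 5), z) (Function('y')(z) = Add(Mul(0, Rational(1, 2)), Mul(z, Rational(1, 5))) = Add(0, Mul(Rational(1, 5), z)) = Mul(Rational(1, 5), z))
Function('h')(t) = Add(79, Pow(t, 2), Mul(6, t))
Pow(Add(Function('h')(-223), Function('J')(Function('y')(-6))), Rational(1, 2)) = Pow(Add(Add(79, Pow(-223, 2), Mul(6, -223)), Mul(-138, Pow(Mul(Rational(1, 5), -6), -1))), Rational(1, 2)) = Pow(Add(Add(79, 49729, -1338), Mul(-138, Pow(Rational(-6, 5), -1))), Rational(1, 2)) = Pow(Add(48470, Mul(-138, Rational(-5, 6))), Rational(1, 2)) = Pow(Add(48470, 115), Rational(1, 2)) = Pow(48585, Rational(1, 2))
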